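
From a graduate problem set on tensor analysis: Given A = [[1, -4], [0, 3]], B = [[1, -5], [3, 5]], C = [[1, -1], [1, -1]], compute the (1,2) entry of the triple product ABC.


(ABC)_{12} = sum_m (AB)_{1m} C_{m2}. First compute row 1 of AB.
(AB)_{11} = 1*1 + -4*3 = -11
(AB)_{12} = 1*-5 + -4*5 = -25
Now contract with column 2 of C:
(AB)_{11} * C_{12} = -11 * -1 = 11
(AB)_{12} * C_{22} = -25 * -1 = 25
(ABC)_{12} = 11 + 25 = 36

36


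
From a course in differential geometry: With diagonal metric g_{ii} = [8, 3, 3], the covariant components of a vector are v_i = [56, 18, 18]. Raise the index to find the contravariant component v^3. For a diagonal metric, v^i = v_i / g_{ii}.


To raise an index with a diagonal metric: v^i = v_i / g_{ii}.
For index 3: v_3 = 18, g_{33} = 3
v^3 = 18 / 3 = 6

6


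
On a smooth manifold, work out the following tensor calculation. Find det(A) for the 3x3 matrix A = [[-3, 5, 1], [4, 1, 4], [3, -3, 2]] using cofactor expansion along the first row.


Expanding along the first row, det(A) = a11*M_11 - a12*M_12 + a13*M_13, where M_1j is the (1,j) minor.
Minor M_11 = 1*2 - 4*-3 = 14
Minor M_12 = 4*2 - 4*3 = -4
Minor M_13 = 4*-3 - 1*3 = -15
det = -3*(14) - 5*(-4) + 1*(-15)
    = -42 - -20 + -15
    = -37

-37


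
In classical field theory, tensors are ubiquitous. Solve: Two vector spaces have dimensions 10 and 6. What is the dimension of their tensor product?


The dimension of a tensor product is the product of dimensions.
dim(V) = 10, dim(W) = 6
dim(V (x) W) = 10 * 6 = 60

60


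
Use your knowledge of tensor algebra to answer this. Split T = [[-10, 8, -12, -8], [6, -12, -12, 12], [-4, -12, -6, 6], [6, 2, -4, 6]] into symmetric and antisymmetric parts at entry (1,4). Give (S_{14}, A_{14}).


T_{14} = -8
T_{41} = 6
S_{14} = (-8 + 6)/2 = -2/2 = -1
A_{14} = (-8 - 6)/2 = -14/2 = -7
Check: S + A = -1 + -7 = -8 = T_{14}.

(-1, -7)


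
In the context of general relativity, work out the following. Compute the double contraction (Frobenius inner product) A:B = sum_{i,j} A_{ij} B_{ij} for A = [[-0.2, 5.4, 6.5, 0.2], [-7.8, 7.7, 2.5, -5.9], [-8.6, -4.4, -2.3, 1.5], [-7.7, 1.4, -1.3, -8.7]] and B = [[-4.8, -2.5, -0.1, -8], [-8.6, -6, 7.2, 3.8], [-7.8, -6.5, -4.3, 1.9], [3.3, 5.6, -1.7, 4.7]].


A:B = sum over all i,j of A_{ij} * B_{ij}.
Row 1: -0.2*-4.8=0.96, 5.4*-2.5=-13.5, 6.5*-0.1=-0.65, 0.2*-8=-1.6 => row sum = -14.79
Row 2: -7.8*-8.6=67.08, 7.7*-6=-46.2, 2.5*7.2=18, -5.9*3.8=-22.42 => row sum = 16.46
Row 3: -8.6*-7.8=67.08, -4.4*-6.5=28.6, -2.3*-4.3=9.89, 1.5*1.9=2.85 => row sum = 108.42
Row 4: -7.7*3.3=-25.41, 1.4*5.6=7.84, -1.3*-1.7=2.21, -8.7*4.7=-40.89 => row sum = -56.25
Total = -14.79 + 16.46 + 108.42 + -56.25 = 53.84

53.84


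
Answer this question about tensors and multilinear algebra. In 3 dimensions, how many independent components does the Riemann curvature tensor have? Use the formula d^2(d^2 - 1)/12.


The Riemann tensor in d dimensions has d^2(d^2 - 1)/12 independent components.
d = 3, so d^2 = 9
d^2 - 1 = 8
d^2(d^2 - 1) = 9 * 8 = 72
Divide by 12: 72 / 12 = 6

6


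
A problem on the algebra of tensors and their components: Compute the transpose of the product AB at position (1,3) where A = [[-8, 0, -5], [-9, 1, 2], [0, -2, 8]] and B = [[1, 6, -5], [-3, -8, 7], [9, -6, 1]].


(AB)^T_{ij} = (AB)_{ji} = sum_k A_{jk} B_{ki}.
For i=1, j=3 we need (AB)_{31}:
A_{31} * B_{11} = 0 * 1 = 0
A_{32} * B_{21} = -2 * -3 = 6
A_{33} * B_{31} = 8 * 9 = 72
Sum = 0 + 6 + 72 = 78

78


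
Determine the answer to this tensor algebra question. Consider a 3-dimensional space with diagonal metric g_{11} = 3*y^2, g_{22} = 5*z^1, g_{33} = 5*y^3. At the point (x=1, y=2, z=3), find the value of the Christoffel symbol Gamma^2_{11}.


For a diagonal metric, Gamma^k_{ij} = (1/2) g^{kk} (dg_{ik}/dx_j + dg_{jk}/dx_i - dg_{ij}/dx_k).
The metric is diagonal, so g_{ab} = 0 for a != b.
At the given point: g_{11} = 12, g_{22} = 15, g_{33} = 40
g^{22} = 1/15
dg_{12}/dx_1 = 0 (off-diagonal)
dg_{12}/dx_1 = 0 (off-diagonal)
dg_{11}/dx_2 = dg_{11}/dx_2 = 12
Numerator = 0 + 0 - 12 = -12
Gamma^2_{11} = -12 / (2 * 15) = -2/5

-2/5


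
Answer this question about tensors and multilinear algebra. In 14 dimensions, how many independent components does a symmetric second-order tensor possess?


A symmetric rank-2 tensor in d dimensions has d(d+1)/2 independent components.
d = 14
d(d+1)/2 = 14 * 15 / 2 = 210 / 2 = 105

105


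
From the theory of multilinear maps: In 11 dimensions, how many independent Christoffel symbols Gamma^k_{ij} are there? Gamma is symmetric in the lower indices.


Christoffel symbols Gamma^k_{ij} are symmetric in i,j, so there are d * d(d+1)/2 independent symbols.
d = 11
d(d+1)/2 = 11 * 12 / 2 = 66
Total = 11 * 66 = 726

726


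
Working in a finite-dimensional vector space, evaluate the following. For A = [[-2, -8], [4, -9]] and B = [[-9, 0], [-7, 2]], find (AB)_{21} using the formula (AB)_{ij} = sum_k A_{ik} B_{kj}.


(AB)_{ij} = sum_k A_{ik} B_{kj}.
For i=2, j=1:
A_{21} * B_{11} = 4 * -9 = -36
A_{22} * B_{21} = -9 * -7 = 63
Sum = -36 + 63 = 27

27


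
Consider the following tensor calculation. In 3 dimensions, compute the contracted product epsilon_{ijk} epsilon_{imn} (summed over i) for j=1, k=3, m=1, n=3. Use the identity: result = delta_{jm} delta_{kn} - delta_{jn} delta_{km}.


Using the identity: epsilon_{ijk} epsilon_{imn} = delta_{jm} delta_{kn} - delta_{jn} delta_{km}.
delta_{11} = 1
delta_{33} = 1
delta_{13} = 0
delta_{31} = 0
Result = 1 * 1 - 0 * 0 = 1 - 0 = 1

1


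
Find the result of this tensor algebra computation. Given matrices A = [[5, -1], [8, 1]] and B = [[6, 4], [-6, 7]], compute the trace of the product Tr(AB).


Tr(AB) = sum_i (AB)_{ii} where (AB)_{ii} = sum_k A_{ik} B_{ki}.
(AB)_{11} = 5*6 + -1*-6 = 36
(AB)_{22} = 8*4 + 1*7 = 39
Tr(AB) = 36 + 39 = 75

75


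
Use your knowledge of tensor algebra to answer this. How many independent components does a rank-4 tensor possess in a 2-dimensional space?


The number of components of a rank-r tensor in d dimensions is d^r.
Here d = 2 and r = 4.
2^4 = 16

16


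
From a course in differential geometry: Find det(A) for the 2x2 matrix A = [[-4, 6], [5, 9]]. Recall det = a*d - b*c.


For a 2x2 matrix [[a, b], [c, d]], det = a*d - b*c.
a = -4, b = 6, c = 5, d = 9
a*d = -4 * 9 = -36
b*c = 6 * 5 = 30
det = -36 - 30 = -66

-66


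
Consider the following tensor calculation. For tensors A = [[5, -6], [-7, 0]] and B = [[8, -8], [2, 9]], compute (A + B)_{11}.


Tensor addition is component-wise: (A + B)_{ij} = A_{ij} + B_{ij}.
A_{11} = 5
B_{11} = 8
(A + B)_{11} = 5 + 8 = 13

13


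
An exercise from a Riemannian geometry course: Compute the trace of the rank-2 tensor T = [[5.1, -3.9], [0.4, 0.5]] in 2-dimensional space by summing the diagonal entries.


The contraction (trace) of a rank-2 tensor is the sum of its diagonal elements.
Diagonal entries: A[1,1] = 5.1, A[2,2] = 0.5
Tr(A) = 5.1 + 0.5 = 5.6

5.6


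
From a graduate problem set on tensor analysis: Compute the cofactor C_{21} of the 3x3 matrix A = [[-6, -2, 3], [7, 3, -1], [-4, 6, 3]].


To find cofactor C_{21}, delete row 2 and column 1.
The resulting 2x2 submatrix is: [[-2, 3], [6, 3]]
Minor M_{21} = -2*3 - 3*6
  = -6 - 18 = -24
Sign = (-1)^(2+1) = (-1)^3 = -1
Cofactor C_{21} = -1 * -24 = 24

24


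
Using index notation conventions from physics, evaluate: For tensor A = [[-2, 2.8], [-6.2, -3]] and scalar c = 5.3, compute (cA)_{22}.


Scalar multiplication: (cA)_{ij} = c * A_{ij}.
c = 5.3
A_{22} = -3
(cA)_{22} = 5.3 * -3 = -15.9

-15.9


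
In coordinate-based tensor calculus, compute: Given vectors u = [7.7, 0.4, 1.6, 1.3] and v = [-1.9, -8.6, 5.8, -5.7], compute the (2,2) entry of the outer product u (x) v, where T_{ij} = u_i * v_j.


The outer product entry T_{ij} = u_i * v_j.
We need i=2, j=2.
u_2 = 0.4, v_2 = -8.6
T_{2,2} = 0.4 * -8.6 = -3.44

-3.44


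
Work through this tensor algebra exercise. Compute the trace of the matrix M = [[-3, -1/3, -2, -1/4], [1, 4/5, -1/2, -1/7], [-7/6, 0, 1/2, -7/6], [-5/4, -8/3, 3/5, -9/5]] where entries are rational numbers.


The trace is the sum of diagonal entries.
Diagonal: M[1,1] = -3, M[2,2] = 4/5, M[3,3] = 1/2, M[4,4] = -9/5
Tr(M) = -3 + 4/5 + 1/2 + -9/5
Computing step by step:
After adding M[1,1]: -3
After adding M[2,2]: -11/5
After adding M[3,3]: -17/10
After adding M[4,4]: -7/2
Tr(M) = -7/2

-7/2


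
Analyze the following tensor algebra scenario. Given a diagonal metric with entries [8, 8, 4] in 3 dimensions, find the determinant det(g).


For a diagonal metric, the determinant is the product of diagonal entries.
Diagonal entries: 8, 8, 4
det(g) = 8 * 8 * 4 = 256

256


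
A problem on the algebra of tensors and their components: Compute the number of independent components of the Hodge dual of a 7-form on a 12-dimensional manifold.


The Hodge dual of a p-form on an n-dimensional manifold is an (n-p)-form.
n = 12, p = 7, so dual degree = 12 - 7 = 5
The number of components is C(n, n-p) = C(12, 5) = 792

792


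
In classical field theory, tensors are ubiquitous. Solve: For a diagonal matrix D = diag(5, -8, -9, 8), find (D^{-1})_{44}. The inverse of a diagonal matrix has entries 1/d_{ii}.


For a diagonal matrix, the inverse has entries (D^{-1})_{ii} = 1/d_{ii}.
The diagonal entries are: d_{11} = 5, d_{22} = -8, d_{33} = -9, d_{44} = 8
We need (D^{-1})_{44} = 1/d_{44} = 1/8 = 1/8

1/8


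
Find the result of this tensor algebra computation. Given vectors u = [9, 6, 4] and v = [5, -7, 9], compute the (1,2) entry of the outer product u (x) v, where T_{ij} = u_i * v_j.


The outer product entry T_{ij} = u_i * v_j.
We need i=1, j=2.
u_1 = 9, v_2 = -7
T_{1,2} = 9 * -7 = -63

-63


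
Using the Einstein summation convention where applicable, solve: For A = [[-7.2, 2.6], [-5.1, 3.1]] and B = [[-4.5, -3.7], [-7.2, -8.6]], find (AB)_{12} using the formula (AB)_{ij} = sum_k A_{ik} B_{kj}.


(AB)_{ij} = sum_k A_{ik} B_{kj}.
For i=1, j=2:
A_{11} * B_{12} = -7.2 * -3.7 = 26.64
A_{12} * B_{22} = 2.6 * -8.6 = -22.36
Sum = 26.64 + -22.36 = 4.28

4.28


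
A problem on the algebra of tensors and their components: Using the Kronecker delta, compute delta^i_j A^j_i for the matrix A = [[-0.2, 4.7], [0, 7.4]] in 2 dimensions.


The contraction (trace) of a rank-2 tensor is the sum of its diagonal elements.
Diagonal entries: A[1,1] = -0.2, A[2,2] = 7.4
Tr(A) = -0.2 + 7.4 = 7.2

7.2


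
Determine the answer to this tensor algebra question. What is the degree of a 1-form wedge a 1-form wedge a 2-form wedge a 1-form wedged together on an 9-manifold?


The degree of a wedge product is the sum of the degrees of the individual forms.
Degrees: 1, 1, 2, 1
Total degree = 1 + 1 + 2 + 1 = 5

5


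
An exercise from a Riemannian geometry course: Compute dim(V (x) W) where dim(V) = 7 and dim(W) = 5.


The dimension of a tensor product is the product of dimensions.
dim(V) = 7, dim(W) = 5
dim(V (x) W) = 7 * 5 = 35

35


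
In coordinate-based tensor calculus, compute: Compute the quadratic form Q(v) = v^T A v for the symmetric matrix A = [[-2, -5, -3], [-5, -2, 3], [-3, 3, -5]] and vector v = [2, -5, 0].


First compute Av:
(Av)_1 = -2*2 + -5*-5 + -3*0 = 21
(Av)_2 = -5*2 + -2*-5 + 3*0 = 0
(Av)_3 = -3*2 + 3*-5 + -5*0 = -21
Av = [21, 0, -21]
Then v^T (Av) = 2*21 + -5*0 + 0*-21
= 42 + 0 + 0 = 42

42


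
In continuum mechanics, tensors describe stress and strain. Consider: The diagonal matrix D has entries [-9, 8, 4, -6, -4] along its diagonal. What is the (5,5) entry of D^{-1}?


For a diagonal matrix, the inverse has entries (D^{-1})_{ii} = 1/d_{ii}.
The diagonal entries are: d_{11} = -9, d_{22} = 8, d_{33} = 4, d_{44} = -6, d_{55} = -4
We need (D^{-1})_{55} = 1/d_{55} = 1/-4 = -1/4

-1/4


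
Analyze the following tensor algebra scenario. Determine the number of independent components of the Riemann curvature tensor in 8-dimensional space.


The Riemann tensor in d dimensions has d^2(d^2 - 1)/12 independent components.
d = 8, so d^2 = 64
d^2 - 1 = 63
d^2(d^2 - 1) = 64 * 63 = 4032
Divide by 12: 4032 / 12 = 336

336


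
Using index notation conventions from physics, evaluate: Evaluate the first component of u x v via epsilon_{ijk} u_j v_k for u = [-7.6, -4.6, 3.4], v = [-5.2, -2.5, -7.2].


(u x v)_1 = sum_{j,k} epsilon_{1jk} u_j v_k. Only permutations of (1,2,3) contribute; the two non-zero terms are:
eps_{123} u_2 v_3 = 1 * -4.6 * -7.2 = 33.12
eps_{132} u_3 v_2 = -1 * 3.4 * -2.5 = 8.5
(u x v)_1 = 41.62

41.62


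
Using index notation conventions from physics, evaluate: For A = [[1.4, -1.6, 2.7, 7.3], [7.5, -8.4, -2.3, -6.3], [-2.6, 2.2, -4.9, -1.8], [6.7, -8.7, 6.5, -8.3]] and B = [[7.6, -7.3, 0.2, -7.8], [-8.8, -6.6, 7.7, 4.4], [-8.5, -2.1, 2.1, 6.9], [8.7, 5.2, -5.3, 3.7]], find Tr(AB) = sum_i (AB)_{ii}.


Tr(AB) = sum_i (AB)_{ii} where (AB)_{ii} = sum_k A_{ik} B_{ki}.
(AB)_{11} = 1.4*7.6 + -1.6*-8.8 + 2.7*-8.5 + 7.3*8.7 = 65.28
(AB)_{22} = 7.5*-7.3 + -8.4*-6.6 + -2.3*-2.1 + -6.3*5.2 = -27.24
(AB)_{33} = -2.6*0.2 + 2.2*7.7 + -4.9*2.1 + -1.8*-5.3 = 15.67
(AB)_{44} = 6.7*-7.8 + -8.7*4.4 + 6.5*6.9 + -8.3*3.7 = -76.4
Tr(AB) = 65.28 + -27.24 + 15.67 + -76.4 = -22.69

-22.69


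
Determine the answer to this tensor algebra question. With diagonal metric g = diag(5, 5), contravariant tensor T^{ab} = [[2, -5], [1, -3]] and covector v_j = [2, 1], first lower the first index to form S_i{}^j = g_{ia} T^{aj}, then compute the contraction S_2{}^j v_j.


Step 1: lower the first index. For a diagonal metric, g_{ia} T^{aj} = g_{ii} T^{ij} (no sum on i).
g_{22} = 5
S_2{}^1 = 5 * T^{21} = 5 * 1 = 5
S_2{}^2 = 5 * T^{22} = 5 * -3 = -15
Step 2: contract S_2{}^j with v_j.
S_2{}^1 * v_1 = 5 * 2 = 10
S_2{}^2 * v_2 = -15 * 1 = -15
Result = 10 + -15 = -5

-5


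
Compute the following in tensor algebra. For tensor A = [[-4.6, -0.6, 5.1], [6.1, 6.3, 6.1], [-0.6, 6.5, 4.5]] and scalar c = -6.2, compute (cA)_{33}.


Scalar multiplication: (cA)_{ij} = c * A_{ij}.
c = -6.2
A_{33} = 4.5
(cA)_{33} = -6.2 * 4.5 = -27.9

-27.9


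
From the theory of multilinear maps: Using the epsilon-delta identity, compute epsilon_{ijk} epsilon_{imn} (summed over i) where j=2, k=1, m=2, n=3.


Using the identity: epsilon_{ijk} epsilon_{imn} = delta_{jm} delta_{kn} - delta_{jn} delta_{km}.
delta_{22} = 1
delta_{13} = 0
delta_{23} = 0
delta_{12} = 0
Result = 1 * 0 - 0 * 0 = 0 - 0 = 0

0


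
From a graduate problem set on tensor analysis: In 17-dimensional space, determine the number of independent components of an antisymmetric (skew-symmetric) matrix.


An antisymmetric rank-2 tensor satisfies A_{ij} = -A_{ji}, so diagonal entries are zero.
The independent components are the upper-triangular entries: C(n, 2) = n(n-1)/2.
n = 17
C(17, 2) = 17 * 16 / 2 = 272 / 2 = 136

136


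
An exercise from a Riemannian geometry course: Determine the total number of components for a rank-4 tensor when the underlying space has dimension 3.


The number of components of a rank-r tensor in d dimensions is d^r.
Here d = 3 and r = 4.
3^4 = 81

81


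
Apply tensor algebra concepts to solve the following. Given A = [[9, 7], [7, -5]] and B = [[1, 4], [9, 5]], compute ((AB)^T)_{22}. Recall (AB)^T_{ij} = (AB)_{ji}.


(AB)^T_{ij} = (AB)_{ji} = sum_k A_{jk} B_{ki}.
For i=2, j=2 we need (AB)_{22}:
A_{21} * B_{12} = 7 * 4 = 28
A_{22} * B_{22} = -5 * 5 = -25
Sum = 28 + -25 = 3

3


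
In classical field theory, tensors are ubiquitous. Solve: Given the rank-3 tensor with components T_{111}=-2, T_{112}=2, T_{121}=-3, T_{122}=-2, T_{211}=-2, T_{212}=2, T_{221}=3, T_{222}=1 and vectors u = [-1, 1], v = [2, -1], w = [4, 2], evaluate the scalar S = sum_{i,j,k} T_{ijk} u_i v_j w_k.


S = sum over i,j,k of T_{ijk} u_i v_j w_k. Expanding all 8 terms:
T_{111}*u_1*v_1*w_1 = -2*-1*2*4 = 16  (running total: 16)
T_{112}*u_1*v_1*w_2 = 2*-1*2*2 = -8  (running total: 8)
T_{121}*u_1*v_2*w_1 = -3*-1*-1*4 = -12  (running total: -4)
T_{122}*u_1*v_2*w_2 = -2*-1*-1*2 = -4  (running total: -8)
T_{211}*u_2*v_1*w_1 = -2*1*2*4 = -16  (running total: -24)
T_{212}*u_2*v_1*w_2 = 2*1*2*2 = 8  (running total: -16)
T_{221}*u_2*v_2*w_1 = 3*1*-1*4 = -12  (running total: -28)
T_{222}*u_2*v_2*w_2 = 1*1*-1*2 = -2  (running total: -30)
S = -30

-30


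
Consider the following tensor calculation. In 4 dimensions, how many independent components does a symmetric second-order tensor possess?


A symmetric rank-2 tensor in d dimensions has d(d+1)/2 independent components.
d = 4
d(d+1)/2 = 4 * 5 / 2 = 20 / 2 = 10

10


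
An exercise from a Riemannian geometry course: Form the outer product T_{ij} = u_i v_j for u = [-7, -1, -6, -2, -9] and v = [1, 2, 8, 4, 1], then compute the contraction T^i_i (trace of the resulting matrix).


The outer product gives T_{ij} = u_i v_j.
The trace (contraction) is Tr(T) = sum_i T_{ii} = sum_i u_i v_i.
Diagonal entries:
T_{11} = u_1 * v_1 = -7 * 1 = -7
T_{22} = u_2 * v_2 = -1 * 2 = -2
T_{33} = u_3 * v_3 = -6 * 8 = -48
T_{44} = u_4 * v_4 = -2 * 4 = -8
T_{55} = u_5 * v_5 = -9 * 1 = -9
Tr(T) = -7 + -2 + -48 + -8 + -9 = -74

-74


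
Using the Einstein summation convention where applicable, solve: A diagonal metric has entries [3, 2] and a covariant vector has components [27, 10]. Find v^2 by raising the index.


To raise an index with a diagonal metric: v^i = v_i / g_{ii}.
For index 2: v_2 = 10, g_{22} = 2
v^2 = 10 / 2 = 5

5


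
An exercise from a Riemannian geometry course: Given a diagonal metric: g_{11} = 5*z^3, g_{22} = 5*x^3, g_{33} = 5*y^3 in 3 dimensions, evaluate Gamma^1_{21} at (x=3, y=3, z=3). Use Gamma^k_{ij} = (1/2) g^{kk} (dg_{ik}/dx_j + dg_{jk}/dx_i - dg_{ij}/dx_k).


For a diagonal metric, Gamma^k_{ij} = (1/2) g^{kk} (dg_{ik}/dx_j + dg_{jk}/dx_i - dg_{ij}/dx_k).
The metric is diagonal, so g_{ab} = 0 for a != b.
At the given point: g_{11} = 135, g_{22} = 135, g_{33} = 135
g^{11} = 1/135
dg_{21}/dx_1 = 0 (off-diagonal)
dg_{11}/dx_2 = dg_{11}/dx_2 = 0
dg_{21}/dx_1 = 0 (off-diagonal)
Numerator = 0 + 0 - 0 = 0
Gamma^1_{21} = 0 / (2 * 135) = 0

0


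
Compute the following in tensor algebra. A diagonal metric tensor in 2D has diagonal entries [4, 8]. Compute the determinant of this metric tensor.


For a diagonal metric, the determinant is the product of diagonal entries.
Diagonal entries: 4, 8
det(g) = 4 * 8 = 32

32


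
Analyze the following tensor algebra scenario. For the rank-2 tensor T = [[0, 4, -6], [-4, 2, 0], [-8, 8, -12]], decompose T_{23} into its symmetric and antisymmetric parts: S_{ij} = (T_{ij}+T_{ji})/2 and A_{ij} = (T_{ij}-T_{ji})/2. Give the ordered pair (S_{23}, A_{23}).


T_{23} = 0
T_{32} = 8
S_{23} = (0 + 8)/2 = 8/2 = 4
A_{23} = (0 - 8)/2 = -8/2 = -4
Check: S + A = 4 + -4 = 0 = T_{23}.

(4, -4)


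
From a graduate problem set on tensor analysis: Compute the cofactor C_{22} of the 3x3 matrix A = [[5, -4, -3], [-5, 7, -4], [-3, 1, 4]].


To find cofactor C_{22}, delete row 2 and column 2.
The resulting 2x2 submatrix is: [[5, -3], [-3, 4]]
Minor M_{22} = 5*4 - -3*-3
  = 20 - 9 = 11
Sign = (-1)^(2+2) = (-1)^4 = 1
Cofactor C_{22} = 1 * 11 = 11

11


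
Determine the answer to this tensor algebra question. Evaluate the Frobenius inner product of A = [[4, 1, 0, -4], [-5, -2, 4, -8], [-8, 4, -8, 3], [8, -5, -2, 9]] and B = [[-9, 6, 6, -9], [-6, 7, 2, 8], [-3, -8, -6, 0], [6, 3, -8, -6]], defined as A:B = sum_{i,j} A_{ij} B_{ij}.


A:B = sum over all i,j of A_{ij} * B_{ij}.
Row 1: 4*-9=-36, 1*6=6, 0*6=0, -4*-9=36 => row sum = 6
Row 2: -5*-6=30, -2*7=-14, 4*2=8, -8*8=-64 => row sum = -40
Row 3: -8*-3=24, 4*-8=-32, -8*-6=48, 3*0=0 => row sum = 40
Row 4: 8*6=48, -5*3=-15, -2*-8=16, 9*-6=-54 => row sum = -5
Total = 6 + -40 + 40 + -5 = 1

1


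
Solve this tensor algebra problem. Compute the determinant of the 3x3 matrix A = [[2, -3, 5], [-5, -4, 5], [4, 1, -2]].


Expanding along the first row, det(A) = a11*M_11 - a12*M_12 + a13*M_13, where M_1j is the (1,j) minor.
Minor M_11 = -4*-2 - 5*1 = 3
Minor M_12 = -5*-2 - 5*4 = -10
Minor M_13 = -5*1 - -4*4 = 11
det = 2*(3) - -3*(-10) + 5*(11)
    = 6 - 30 + 55
    = 31

31


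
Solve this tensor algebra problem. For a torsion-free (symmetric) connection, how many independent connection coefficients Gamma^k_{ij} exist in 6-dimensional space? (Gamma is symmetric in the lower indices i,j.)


Christoffel symbols Gamma^k_{ij} are symmetric in i,j, so there are d * d(d+1)/2 independent symbols.
d = 6
d(d+1)/2 = 6 * 7 / 2 = 21
Total = 6 * 21 = 126

126


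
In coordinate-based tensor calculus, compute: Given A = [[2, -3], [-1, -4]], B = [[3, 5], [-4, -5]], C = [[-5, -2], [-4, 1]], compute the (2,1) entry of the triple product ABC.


(ABC)_{21} = sum_m (AB)_{2m} C_{m1}. First compute row 2 of AB.
(AB)_{21} = -1*3 + -4*-4 = 13
(AB)_{22} = -1*5 + -4*-5 = 15
Now contract with column 1 of C:
(AB)_{21} * C_{11} = 13 * -5 = -65
(AB)_{22} * C_{21} = 15 * -4 = -60
(ABC)_{21} = -65 + -60 = -125

-125


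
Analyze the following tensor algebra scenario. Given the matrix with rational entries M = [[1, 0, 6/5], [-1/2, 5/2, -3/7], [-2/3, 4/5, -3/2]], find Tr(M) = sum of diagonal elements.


The trace is the sum of diagonal entries.
Diagonal: M[1,1] = 1, M[2,2] = 5/2, M[3,3] = -3/2
Tr(M) = 1 + 5/2 + -3/2
Computing step by step:
After adding M[1,1]: 1
After adding M[2,2]: 7/2
After adding M[3,3]: 2
Tr(M) = 2

2


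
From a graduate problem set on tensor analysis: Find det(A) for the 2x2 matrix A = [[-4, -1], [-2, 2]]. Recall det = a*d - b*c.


For a 2x2 matrix [[a, b], [c, d]], det = a*d - b*c.
a = -4, b = -1, c = -2, d = 2
a*d = -4 * 2 = -8
b*c = -1 * -2 = 2
det = -8 - 2 = -10

-10


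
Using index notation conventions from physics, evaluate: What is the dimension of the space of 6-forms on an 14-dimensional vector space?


The dimension of the space of p-forms on an n-dimensional space is C(n, p).
n = 14, p = 6
C(14, 6) = 14! / (6! * 8!) = 3003

3003


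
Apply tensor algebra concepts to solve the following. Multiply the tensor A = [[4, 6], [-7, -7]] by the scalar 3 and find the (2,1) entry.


Scalar multiplication: (cA)_{ij} = c * A_{ij}.
c = 3
A_{21} = -7
(cA)_{21} = 3 * -7 = -21

-21


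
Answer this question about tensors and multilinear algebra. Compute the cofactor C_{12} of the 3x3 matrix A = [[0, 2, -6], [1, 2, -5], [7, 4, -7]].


To find cofactor C_{12}, delete row 1 and column 2.
The resulting 2x2 submatrix is: [[1, -5], [7, -7]]
Minor M_{12} = 1*-7 - -5*7
  = -7 - -35 = 28
Sign = (-1)^(1+2) = (-1)^3 = -1
Cofactor C_{12} = -1 * 28 = -28

-28


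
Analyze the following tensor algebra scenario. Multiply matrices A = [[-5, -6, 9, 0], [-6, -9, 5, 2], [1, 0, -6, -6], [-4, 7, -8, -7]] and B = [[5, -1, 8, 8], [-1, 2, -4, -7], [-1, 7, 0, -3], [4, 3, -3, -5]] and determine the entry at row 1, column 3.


(AB)_{ij} = sum_k A_{ik} B_{kj}.
For i=1, j=3:
A_{11} * B_{13} = -5 * 8 = -40
A_{12} * B_{23} = -6 * -4 = 24
A_{13} * B_{33} = 9 * 0 = 0
A_{14} * B_{43} = 0 * -3 = 0
Sum = -40 + 24 + 0 + 0 = -16

-16


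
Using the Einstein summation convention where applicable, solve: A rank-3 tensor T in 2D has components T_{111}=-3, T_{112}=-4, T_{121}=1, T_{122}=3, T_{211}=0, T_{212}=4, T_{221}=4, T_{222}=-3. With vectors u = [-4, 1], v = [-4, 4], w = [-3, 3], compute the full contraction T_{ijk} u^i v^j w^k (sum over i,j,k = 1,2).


S = sum over i,j,k of T_{ijk} u_i v_j w_k. Expanding all 8 terms:
T_{111}*u_1*v_1*w_1 = -3*-4*-4*-3 = 144  (running total: 144)
T_{112}*u_1*v_1*w_2 = -4*-4*-4*3 = -192  (running total: -48)
T_{121}*u_1*v_2*w_1 = 1*-4*4*-3 = 48  (running total: 0)
T_{122}*u_1*v_2*w_2 = 3*-4*4*3 = -144  (running total: -144)
T_{211}*u_2*v_1*w_1 = 0*1*-4*-3 = 0  (running total: -144)
T_{212}*u_2*v_1*w_2 = 4*1*-4*3 = -48  (running total: -192)
T_{221}*u_2*v_2*w_1 = 4*1*4*-3 = -48  (running total: -240)
T_{222}*u_2*v_2*w_2 = -3*1*4*3 = -36  (running total: -276)
S = -276

-276


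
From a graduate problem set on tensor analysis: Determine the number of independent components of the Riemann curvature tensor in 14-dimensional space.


The Riemann tensor in d dimensions has d^2(d^2 - 1)/12 independent components.
d = 14, so d^2 = 196
d^2 - 1 = 195
d^2(d^2 - 1) = 196 * 195 = 38220
Divide by 12: 38220 / 12 = 3185

3185


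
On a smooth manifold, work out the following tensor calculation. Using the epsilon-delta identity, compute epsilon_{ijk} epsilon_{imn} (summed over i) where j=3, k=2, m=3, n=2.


Using the identity: epsilon_{ijk} epsilon_{imn} = delta_{jm} delta_{kn} - delta_{jn} delta_{km}.
delta_{33} = 1
delta_{22} = 1
delta_{32} = 0
delta_{23} = 0
Result = 1 * 1 - 0 * 0 = 1 - 0 = 1

1


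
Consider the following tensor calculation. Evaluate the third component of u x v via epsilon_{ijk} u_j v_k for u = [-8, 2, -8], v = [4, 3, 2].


(u x v)_3 = sum_{j,k} epsilon_{3jk} u_j v_k. Only permutations of (1,2,3) contribute; the two non-zero terms are:
eps_{312} u_1 v_2 = 1 * -8 * 3 = -24
eps_{321} u_2 v_1 = -1 * 2 * 4 = -8
(u x v)_3 = -32

-32


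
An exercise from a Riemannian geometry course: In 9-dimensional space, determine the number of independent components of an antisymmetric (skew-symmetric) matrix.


An antisymmetric rank-2 tensor satisfies A_{ij} = -A_{ji}, so diagonal entries are zero.
The independent components are the upper-triangular entries: C(n, 2) = n(n-1)/2.
n = 9
C(9, 2) = 9 * 8 / 2 = 72 / 2 = 36

36


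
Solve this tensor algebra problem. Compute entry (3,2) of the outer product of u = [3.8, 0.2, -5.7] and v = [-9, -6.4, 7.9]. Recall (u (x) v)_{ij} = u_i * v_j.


The outer product entry T_{ij} = u_i * v_j.
We need i=3, j=2.
u_3 = -5.7, v_2 = -6.4
T_{3,2} = -5.7 * -6.4 = 36.48

36.48


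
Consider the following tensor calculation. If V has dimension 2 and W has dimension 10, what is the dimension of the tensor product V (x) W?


The dimension of a tensor product is the product of dimensions.
dim(V) = 2, dim(W) = 10
dim(V (x) W) = 2 * 10 = 20

20


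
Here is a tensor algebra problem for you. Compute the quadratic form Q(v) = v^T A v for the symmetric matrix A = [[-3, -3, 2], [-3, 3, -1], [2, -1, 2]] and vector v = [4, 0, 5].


First compute Av:
(Av)_1 = -3*4 + -3*0 + 2*5 = -2
(Av)_2 = -3*4 + 3*0 + -1*5 = -17
(Av)_3 = 2*4 + -1*0 + 2*5 = 18
Av = [-2, -17, 18]
Then v^T (Av) = 4*-2 + 0*-17 + 5*18
= -8 + 0 + 90 = 82

82


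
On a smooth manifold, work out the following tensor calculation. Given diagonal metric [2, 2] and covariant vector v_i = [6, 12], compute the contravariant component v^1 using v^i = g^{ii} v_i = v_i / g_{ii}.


To raise an index with a diagonal metric: v^i = v_i / g_{ii}.
For index 1: v_1 = 6, g_{11} = 2
v^1 = 6 / 2 = 3

3


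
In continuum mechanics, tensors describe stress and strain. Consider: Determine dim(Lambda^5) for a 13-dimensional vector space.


The dimension of the space of p-forms on an n-dimensional space is C(n, p).
n = 13, p = 5
C(13, 5) = 13! / (5! * 8!) = 1287

1287


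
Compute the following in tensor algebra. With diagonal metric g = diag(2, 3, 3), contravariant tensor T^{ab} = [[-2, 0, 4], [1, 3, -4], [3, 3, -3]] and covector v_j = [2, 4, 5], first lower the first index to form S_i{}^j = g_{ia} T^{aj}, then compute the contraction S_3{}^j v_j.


Step 1: lower the first index. For a diagonal metric, g_{ia} T^{aj} = g_{ii} T^{ij} (no sum on i).
g_{33} = 3
S_3{}^1 = 3 * T^{31} = 3 * 3 = 9
S_3{}^2 = 3 * T^{32} = 3 * 3 = 9
S_3{}^3 = 3 * T^{33} = 3 * -3 = -9
Step 2: contract S_3{}^j with v_j.
S_3{}^1 * v_1 = 9 * 2 = 18
S_3{}^2 * v_2 = 9 * 4 = 36
S_3{}^3 * v_3 = -9 * 5 = -45
Result = 18 + 36 + -45 = 9

9


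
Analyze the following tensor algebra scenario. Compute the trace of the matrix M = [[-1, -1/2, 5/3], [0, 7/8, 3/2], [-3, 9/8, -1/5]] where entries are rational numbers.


The trace is the sum of diagonal entries.
Diagonal: M[1,1] = -1, M[2,2] = 7/8, M[3,3] = -1/5
Tr(M) = -1 + 7/8 + -1/5
Computing step by step:
After adding M[1,1]: -1
After adding M[2,2]: -1/8
After adding M[3,3]: -13/40
Tr(M) = -13/40

-13/40


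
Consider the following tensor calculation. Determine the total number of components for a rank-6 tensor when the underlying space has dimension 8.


The number of components of a rank-r tensor in d dimensions is d^r.
Here d = 8 and r = 6.
8^6 = 262144

262144


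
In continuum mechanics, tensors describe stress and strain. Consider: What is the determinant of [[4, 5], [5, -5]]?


For a 2x2 matrix [[a, b], [c, d]], det = a*d - b*c.
a = 4, b = 5, c = 5, d = -5
a*d = 4 * -5 = -20
b*c = 5 * 5 = 25
det = -20 - 25 = -45

-45


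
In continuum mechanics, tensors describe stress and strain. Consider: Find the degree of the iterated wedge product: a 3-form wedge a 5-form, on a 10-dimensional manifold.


The degree of a wedge product is the sum of the degrees of the individual forms.
Degrees: 3, 5
Total degree = 3 + 5 = 8

8


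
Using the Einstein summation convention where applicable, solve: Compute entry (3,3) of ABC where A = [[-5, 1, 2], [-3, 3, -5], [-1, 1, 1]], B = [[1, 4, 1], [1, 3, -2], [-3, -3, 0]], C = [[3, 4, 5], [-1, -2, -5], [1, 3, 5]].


(ABC)_{33} = sum_m (AB)_{3m} C_{m3}. First compute row 3 of AB.
(AB)_{31} = -1*1 + 1*1 + 1*-3 = -3
(AB)_{32} = -1*4 + 1*3 + 1*-3 = -4
(AB)_{33} = -1*1 + 1*-2 + 1*0 = -3
Now contract with column 3 of C:
(AB)_{31} * C_{13} = -3 * 5 = -15
(AB)_{32} * C_{23} = -4 * -5 = 20
(AB)_{33} * C_{33} = -3 * 5 = -15
(ABC)_{33} = -15 + 20 + -15 = -10

-10


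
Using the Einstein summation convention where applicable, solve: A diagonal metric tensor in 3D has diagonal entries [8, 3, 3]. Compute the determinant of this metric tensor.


For a diagonal metric, the determinant is the product of diagonal entries.
Diagonal entries: 8, 3, 3
det(g) = 8 * 3 * 3 = 72

72


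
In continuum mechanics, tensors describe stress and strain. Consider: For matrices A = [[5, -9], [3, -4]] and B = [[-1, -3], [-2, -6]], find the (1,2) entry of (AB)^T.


(AB)^T_{ij} = (AB)_{ji} = sum_k A_{jk} B_{ki}.
For i=1, j=2 we need (AB)_{21}:
A_{21} * B_{11} = 3 * -1 = -3
A_{22} * B_{21} = -4 * -2 = 8
Sum = -3 + 8 = 5

5


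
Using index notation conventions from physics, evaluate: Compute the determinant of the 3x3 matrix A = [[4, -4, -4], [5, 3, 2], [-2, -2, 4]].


Expanding along the first row, det(A) = a11*M_11 - a12*M_12 + a13*M_13, where M_1j is the (1,j) minor.
Minor M_11 = 3*4 - 2*-2 = 16
Minor M_12 = 5*4 - 2*-2 = 24
Minor M_13 = 5*-2 - 3*-2 = -4
det = 4*(16) - -4*(24) + -4*(-4)
    = 64 - -96 + 16
    = 176

176


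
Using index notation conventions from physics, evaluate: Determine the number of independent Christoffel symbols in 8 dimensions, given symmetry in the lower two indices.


Christoffel symbols Gamma^k_{ij} are symmetric in i,j, so there are d * d(d+1)/2 independent symbols.
d = 8
d(d+1)/2 = 8 * 9 / 2 = 36
Total = 8 * 36 = 288

288


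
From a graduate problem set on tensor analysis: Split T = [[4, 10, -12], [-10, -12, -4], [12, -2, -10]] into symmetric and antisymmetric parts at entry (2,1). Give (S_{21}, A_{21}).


T_{21} = -10
T_{12} = 10
S_{21} = (-10 + 10)/2 = 0/2 = 0
A_{21} = (-10 - 10)/2 = -20/2 = -10
Check: S + A = 0 + -10 = -10 = T_{21}.

(0, -10)


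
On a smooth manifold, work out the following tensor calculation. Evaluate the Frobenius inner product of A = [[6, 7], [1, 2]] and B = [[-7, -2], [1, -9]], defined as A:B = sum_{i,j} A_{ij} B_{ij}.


A:B = sum over all i,j of A_{ij} * B_{ij}.
Row 1: 6*-7=-42, 7*-2=-14 => row sum = -56
Row 2: 1*1=1, 2*-9=-18 => row sum = -17
Total = -56 + -17 = -73

-73


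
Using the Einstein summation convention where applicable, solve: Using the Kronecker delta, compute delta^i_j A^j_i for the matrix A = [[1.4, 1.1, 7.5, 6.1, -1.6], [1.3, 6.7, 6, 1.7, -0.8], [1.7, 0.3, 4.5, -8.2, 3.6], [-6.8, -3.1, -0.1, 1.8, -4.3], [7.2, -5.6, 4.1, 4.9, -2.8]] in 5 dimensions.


The contraction (trace) of a rank-2 tensor is the sum of its diagonal elements.
Diagonal entries: A[1,1] = 1.4, A[2,2] = 6.7, A[3,3] = 4.5, A[4,4] = 1.8, A[5,5] = -2.8
Tr(A) = 1.4 + 6.7 + 4.5 + 1.8 + -2.8 = 11.6

11.6


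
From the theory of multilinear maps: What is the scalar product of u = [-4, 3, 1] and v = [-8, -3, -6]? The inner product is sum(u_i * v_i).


The inner product u . v = sum of u_i * v_i.
Term-by-term: -4 * -8, 3 * -3, 1 * -6
Products: 32, -9, -6
Sum = 32 + -9 + -6 = 17

17


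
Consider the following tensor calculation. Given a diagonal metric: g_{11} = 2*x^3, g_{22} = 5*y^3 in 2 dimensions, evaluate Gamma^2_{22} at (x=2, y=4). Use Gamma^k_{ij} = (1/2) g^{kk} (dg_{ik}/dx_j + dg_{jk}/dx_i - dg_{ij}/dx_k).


For a diagonal metric, Gamma^k_{ij} = (1/2) g^{kk} (dg_{ik}/dx_j + dg_{jk}/dx_i - dg_{ij}/dx_k).
The metric is diagonal, so g_{ab} = 0 for a != b.
At the given point: g_{11} = 16, g_{22} = 320
g^{22} = 1/320
dg_{22}/dx_2 = dg_{22}/dx_2 = 240
dg_{22}/dx_2 = dg_{22}/dx_2 = 240
dg_{22}/dx_2 = dg_{22}/dx_2 = 240
Numerator = 240 + 240 - 240 = 240
Gamma^2_{22} = 240 / (2 * 320) = 3/8

3/8


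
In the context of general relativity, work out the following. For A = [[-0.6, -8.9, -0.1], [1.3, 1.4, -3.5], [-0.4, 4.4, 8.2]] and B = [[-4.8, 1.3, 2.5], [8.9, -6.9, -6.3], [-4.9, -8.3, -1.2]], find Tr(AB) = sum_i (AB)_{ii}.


Tr(AB) = sum_i (AB)_{ii} where (AB)_{ii} = sum_k A_{ik} B_{ki}.
(AB)_{11} = -0.6*-4.8 + -8.9*8.9 + -0.1*-4.9 = -75.84
(AB)_{22} = 1.3*1.3 + 1.4*-6.9 + -3.5*-8.3 = 21.08
(AB)_{33} = -0.4*2.5 + 4.4*-6.3 + 8.2*-1.2 = -38.56
Tr(AB) = -75.84 + 21.08 + -38.56 = -93.32

-93.32


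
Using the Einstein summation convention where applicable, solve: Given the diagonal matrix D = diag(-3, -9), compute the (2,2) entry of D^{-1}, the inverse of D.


For a diagonal matrix, the inverse has entries (D^{-1})_{ii} = 1/d_{ii}.
The diagonal entries are: d_{11} = -3, d_{22} = -9
We need (D^{-1})_{22} = 1/d_{22} = 1/-9 = -1/9

-1/9


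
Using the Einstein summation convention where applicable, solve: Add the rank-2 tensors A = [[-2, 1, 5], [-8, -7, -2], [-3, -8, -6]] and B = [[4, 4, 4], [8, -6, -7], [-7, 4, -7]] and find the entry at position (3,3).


Tensor addition is component-wise: (A + B)_{ij} = A_{ij} + B_{ij}.
A_{33} = -6
B_{33} = -7
(A + B)_{33} = -6 + -7 = -13

-13


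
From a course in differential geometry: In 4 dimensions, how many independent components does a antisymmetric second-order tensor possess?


A antisymmetric rank-2 tensor in d dimensions has d(d-1)/2 independent components.
d = 4
d(d-1)/2 = 4 * 3 / 2 = 12 / 2 = 6

6


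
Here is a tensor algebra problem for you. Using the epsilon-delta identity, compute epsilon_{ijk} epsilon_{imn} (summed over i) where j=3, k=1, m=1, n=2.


Using the identity: epsilon_{ijk} epsilon_{imn} = delta_{jm} delta_{kn} - delta_{jn} delta_{km}.
delta_{31} = 0
delta_{12} = 0
delta_{32} = 0
delta_{11} = 1
Result = 0 * 0 - 0 * 1 = 0 - 0 = 0

0


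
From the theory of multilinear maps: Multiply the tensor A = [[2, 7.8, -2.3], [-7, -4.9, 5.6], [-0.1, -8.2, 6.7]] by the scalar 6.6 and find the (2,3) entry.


Scalar multiplication: (cA)_{ij} = c * A_{ij}.
c = 6.6
A_{23} = 5.6
(cA)_{23} = 6.6 * 5.6 = 36.96

36.96


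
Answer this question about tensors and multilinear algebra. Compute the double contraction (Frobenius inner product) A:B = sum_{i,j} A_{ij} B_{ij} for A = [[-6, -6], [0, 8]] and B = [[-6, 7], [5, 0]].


A:B = sum over all i,j of A_{ij} * B_{ij}.
Row 1: -6*-6=36, -6*7=-42 => row sum = -6
Row 2: 0*5=0, 8*0=0 => row sum = 0
Total = -6 + 0 = -6

-6


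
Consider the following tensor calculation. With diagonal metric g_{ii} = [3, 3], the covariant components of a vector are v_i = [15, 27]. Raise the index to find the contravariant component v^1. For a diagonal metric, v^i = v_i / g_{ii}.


To raise an index with a diagonal metric: v^i = v_i / g_{ii}.
For index 1: v_1 = 15, g_{11} = 3
v^1 = 15 / 3 = 5

5


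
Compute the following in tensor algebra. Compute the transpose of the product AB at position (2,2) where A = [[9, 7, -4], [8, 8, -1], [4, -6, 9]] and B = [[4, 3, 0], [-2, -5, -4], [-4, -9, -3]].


(AB)^T_{ij} = (AB)_{ji} = sum_k A_{jk} B_{ki}.
For i=2, j=2 we need (AB)_{22}:
A_{21} * B_{12} = 8 * 3 = 24
A_{22} * B_{22} = 8 * -5 = -40
A_{23} * B_{32} = -1 * -9 = 9
Sum = 24 + -40 + 9 = -7

-7


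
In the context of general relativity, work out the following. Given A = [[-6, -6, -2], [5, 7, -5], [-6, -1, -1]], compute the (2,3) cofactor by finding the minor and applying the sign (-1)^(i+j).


To find cofactor C_{23}, delete row 2 and column 3.
The resulting 2x2 submatrix is: [[-6, -6], [-6, -1]]
Minor M_{23} = -6*-1 - -6*-6
  = 6 - 36 = -30
Sign = (-1)^(2+3) = (-1)^5 = -1
Cofactor C_{23} = -1 * -30 = 30

30


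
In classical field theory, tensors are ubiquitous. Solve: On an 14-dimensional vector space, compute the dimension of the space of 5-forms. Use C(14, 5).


The dimension of the space of p-forms on an n-dimensional space is C(n, p).
n = 14, p = 5
C(14, 5) = 14! / (5! * 9!) = 2002

2002


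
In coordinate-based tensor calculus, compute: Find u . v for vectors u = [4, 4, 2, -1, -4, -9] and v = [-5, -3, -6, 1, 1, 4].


The inner product u . v = sum of u_i * v_i.
Term-by-term: 4 * -5, 4 * -3, 2 * -6, -1 * 1, -4 * 1, -9 * 4
Products: -20, -12, -12, -1, -4, -36
Sum = -20 + -12 + -12 + -1 + -4 + -36 = -85

-85


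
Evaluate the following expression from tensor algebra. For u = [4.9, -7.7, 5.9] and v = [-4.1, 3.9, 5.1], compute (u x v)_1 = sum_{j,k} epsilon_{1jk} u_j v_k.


(u x v)_1 = sum_{j,k} epsilon_{1jk} u_j v_k. Only permutations of (1,2,3) contribute; the two non-zero terms are:
eps_{123} u_2 v_3 = 1 * -7.7 * 5.1 = -39.27
eps_{132} u_3 v_2 = -1 * 5.9 * 3.9 = -23.01
(u x v)_1 = -62.28

-62.28


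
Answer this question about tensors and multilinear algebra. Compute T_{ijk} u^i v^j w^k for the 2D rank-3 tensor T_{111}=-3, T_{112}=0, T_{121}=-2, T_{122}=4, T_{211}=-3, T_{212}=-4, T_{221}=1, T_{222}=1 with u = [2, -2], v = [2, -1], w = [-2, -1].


S = sum over i,j,k of T_{ijk} u_i v_j w_k. Expanding all 8 terms:
T_{111}*u_1*v_1*w_1 = -3*2*2*-2 = 24  (running total: 24)
T_{112}*u_1*v_1*w_2 = 0*2*2*-1 = 0  (running total: 24)
T_{121}*u_1*v_2*w_1 = -2*2*-1*-2 = -8  (running total: 16)
T_{122}*u_1*v_2*w_2 = 4*2*-1*-1 = 8  (running total: 24)
T_{211}*u_2*v_1*w_1 = -3*-2*2*-2 = -24  (running total: 0)
T_{212}*u_2*v_1*w_2 = -4*-2*2*-1 = -16  (running total: -16)
T_{221}*u_2*v_2*w_1 = 1*-2*-1*-2 = -4  (running total: -20)
T_{222}*u_2*v_2*w_2 = 1*-2*-1*-1 = -2  (running total: -22)
S = -22

-22


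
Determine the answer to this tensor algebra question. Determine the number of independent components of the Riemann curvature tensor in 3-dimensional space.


The Riemann tensor in d dimensions has d^2(d^2 - 1)/12 independent components.
d = 3, so d^2 = 9
d^2 - 1 = 8
d^2(d^2 - 1) = 9 * 8 = 72
Divide by 12: 72 / 12 = 6

6


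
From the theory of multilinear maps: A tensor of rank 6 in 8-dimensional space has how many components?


The number of components of a rank-r tensor in d dimensions is d^r.
Here d = 8 and r = 6.
8^6 = 262144

262144


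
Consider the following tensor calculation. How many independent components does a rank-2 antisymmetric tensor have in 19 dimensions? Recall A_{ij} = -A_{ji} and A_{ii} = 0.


An antisymmetric rank-2 tensor satisfies A_{ij} = -A_{ji}, so diagonal entries are zero.
The independent components are the upper-triangular entries: C(n, 2) = n(n-1)/2.
n = 19
C(19, 2) = 19 * 18 / 2 = 342 / 2 = 171

171


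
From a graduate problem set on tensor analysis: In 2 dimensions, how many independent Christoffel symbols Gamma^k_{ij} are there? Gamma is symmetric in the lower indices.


Christoffel symbols Gamma^k_{ij} are symmetric in i,j, so there are d * d(d+1)/2 independent symbols.
d = 2
d(d+1)/2 = 2 * 3 / 2 = 3
Total = 2 * 3 = 6

6


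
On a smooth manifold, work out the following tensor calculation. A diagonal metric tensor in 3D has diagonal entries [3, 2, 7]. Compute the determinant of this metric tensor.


For a diagonal metric, the determinant is the product of diagonal entries.
Diagonal entries: 3, 2, 7
det(g) = 3 * 2 * 7 = 42

42
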